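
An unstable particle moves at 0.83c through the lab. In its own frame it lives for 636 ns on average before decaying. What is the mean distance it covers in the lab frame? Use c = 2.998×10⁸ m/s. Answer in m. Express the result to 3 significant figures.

284 m

γ = 1/√(1 − β²) = 1/√(1 − 0.6889) = 1/√0.3111 = 1/0.557763 = 1.7929.
Lab-frame lifetime: Δt = γτ = 1.7929 × 636 ns = 1140.3 ns.
Distance: d = vΔt = 0.83 × 2.998×10⁸ m/s × 1.1403×10^-6 s = 284 m.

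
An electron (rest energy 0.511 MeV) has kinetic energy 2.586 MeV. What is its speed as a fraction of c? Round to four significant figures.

γ = 1 + K/(mc²) = 1 + 2.586/0.511 = 6.0607.
β = √(1 − 1/γ²) = √(1 − 0.0272242) = √0.9727758 = 0.9863.

0.9863c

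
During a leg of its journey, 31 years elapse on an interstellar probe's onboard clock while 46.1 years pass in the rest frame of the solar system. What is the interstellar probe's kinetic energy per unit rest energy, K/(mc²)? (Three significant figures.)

The time-dilation ratio gives γ = 46.1/31 = 1.4871.
Since K = (γ−1)mc², K/(mc²) = 1.4871 − 1 = 0.487.

0.487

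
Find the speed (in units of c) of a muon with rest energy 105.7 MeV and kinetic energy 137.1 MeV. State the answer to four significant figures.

γ = 1 + K/(mc²) = 1 + 137.1/105.7 = 2.2971.
β = √(1 − 1/γ²) = √(1 − 0.189514) = √0.810486 = 0.9003.

0.9003c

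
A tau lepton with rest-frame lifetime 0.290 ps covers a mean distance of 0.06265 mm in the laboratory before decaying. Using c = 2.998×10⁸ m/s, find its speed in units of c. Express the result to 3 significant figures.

Let x = d/(cτ) = 6.265×10^-5 m / (2.998×10⁸ m/s × 2.900×10^-13 s) = 0.7206. Since d = βγcτ, x = βγ = β/√(1−β²).
Solving: β² = x²/(1+x²) = 0.519264/1.519264 = 0.341787, so β = 0.585.

0.585c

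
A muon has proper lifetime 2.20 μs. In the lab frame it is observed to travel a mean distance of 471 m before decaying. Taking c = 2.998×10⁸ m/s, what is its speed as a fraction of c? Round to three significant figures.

d = βγcτ ⇒ βγ = d/(cτ) = 471.0 m / (659.56 m) = 0.71411.
β = (βγ)/√(1+(βγ)²) = 0.71411/√1.509953 = 0.581.

0.581c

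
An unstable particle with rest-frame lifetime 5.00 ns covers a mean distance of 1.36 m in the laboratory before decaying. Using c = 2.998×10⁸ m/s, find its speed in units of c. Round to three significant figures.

Lab distance = (lab lifetime)·v = γτ·βc, so βγ = d/(cτ) = 1.360/(2.998×10⁸ × 5.000×10^-9) = 0.90727.
With βγ = 0.90727: γ² = 1 + (βγ)² = 1.823139, and β = (βγ)/γ = 0.90727/1.35024 = 0.672.

0.672c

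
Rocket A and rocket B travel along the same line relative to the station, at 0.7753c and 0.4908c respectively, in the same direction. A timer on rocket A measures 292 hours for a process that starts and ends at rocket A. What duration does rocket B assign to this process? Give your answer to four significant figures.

328.7 hours

The velocity of rocket A relative to rocket B is (0.7753 − 0.4908)c / (1 − 0.7753×0.4908) = 0.45925c; relative speed 0.45925c.
At |u| = 0.45925c, γ = (1 − 0.210911)^(−1/2) = 1.1257.
Rocket A's interval is proper; time dilation gives Δt_B = γΔτ = 1.1257 × 292 hours = 328.7 hours.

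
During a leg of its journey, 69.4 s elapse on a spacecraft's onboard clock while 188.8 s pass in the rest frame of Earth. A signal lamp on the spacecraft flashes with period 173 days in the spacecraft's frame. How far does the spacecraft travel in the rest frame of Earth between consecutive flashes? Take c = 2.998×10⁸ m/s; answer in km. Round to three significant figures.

1.13×10^13 km

From Δt = γΔτ: γ = 188.8/69.4 = 2.72046.
β = √(1 − 1/γ²) = 0.92999. Lab-frame period = γτ = 2.72046×173 days = 470.64 days. Distance = βc × γτ = 0.92999 × 2.998×10⁸ m/s × 40663296 s = 1.1337×10^16 m = 1.13×10^13 km.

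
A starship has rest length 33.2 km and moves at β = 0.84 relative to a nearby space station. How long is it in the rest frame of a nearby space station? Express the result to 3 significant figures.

18.0 km

β² = 0.7056, so γ = 1/√0.2944 = 1.843.
Length contraction: L = L₀/γ = 33.2/1.843 = 18.0 km.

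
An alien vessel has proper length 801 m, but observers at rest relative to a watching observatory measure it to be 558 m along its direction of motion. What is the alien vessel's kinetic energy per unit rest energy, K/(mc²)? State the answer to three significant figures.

From L = L₀/γ: γ = 801/558 = 1.43548.
Since K = (γ−1)mc², K/(mc²) = 1.43548 − 1 = 0.435.

0.435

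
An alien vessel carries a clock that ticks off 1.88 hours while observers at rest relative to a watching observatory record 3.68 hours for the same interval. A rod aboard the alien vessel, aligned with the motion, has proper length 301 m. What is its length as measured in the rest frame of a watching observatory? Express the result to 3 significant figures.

154 m

γ = Δt/Δτ = 3.68/1.88 = 1.95745.
L = L₀/γ = 301/1.95745 = 154 m.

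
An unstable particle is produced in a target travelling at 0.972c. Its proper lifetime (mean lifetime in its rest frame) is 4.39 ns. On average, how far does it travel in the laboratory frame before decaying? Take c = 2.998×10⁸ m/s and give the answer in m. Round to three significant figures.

With β = 0.972, γ = 1/√(1 − 0.972²) = 1/√0.055216 = 4.2557.
Lab-frame lifetime: Δt = γτ = 4.2557 × 4.39 ns = 18.683 ns.
Distance: d = vΔt = 0.972 × 2.998×10⁸ m/s × 1.8683×10^-8 s = 5.44 m.

5.44 m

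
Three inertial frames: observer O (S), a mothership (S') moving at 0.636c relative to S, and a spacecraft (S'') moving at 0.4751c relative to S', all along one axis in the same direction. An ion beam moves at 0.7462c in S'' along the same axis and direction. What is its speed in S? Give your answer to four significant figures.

0.9772c

Apply u = (u'+v)/(1+u'v) twice. Ion beam in the mothership frame: (0.7462+0.4751)/(1+0.7462·0.4751) = 1.2213/1.35451962 = 0.90165c.
That velocity, transformed to the rest frame of observer O: (0.90165+0.636)/(1+0.90165·0.636) = 1.53765/1.5734494 = 0.97725c.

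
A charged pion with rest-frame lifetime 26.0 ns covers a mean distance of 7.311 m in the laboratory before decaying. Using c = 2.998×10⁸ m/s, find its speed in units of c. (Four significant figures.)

d = βγcτ ⇒ βγ = d/(cτ) = 7.311 m / (7.7948 m) = 0.93793.
β = (βγ)/√(1+(βγ)²) = 0.93793/√1.879713 = 0.6841.

0.6841c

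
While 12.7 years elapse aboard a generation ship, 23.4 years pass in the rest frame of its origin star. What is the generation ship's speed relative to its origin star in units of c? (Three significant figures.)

γ = Δt/Δτ = 23.4/12.7 = 1.8425.
β = √(1 − 1/γ²) = √(1 − 0.294568) = √0.705432 = 0.840.

0.840c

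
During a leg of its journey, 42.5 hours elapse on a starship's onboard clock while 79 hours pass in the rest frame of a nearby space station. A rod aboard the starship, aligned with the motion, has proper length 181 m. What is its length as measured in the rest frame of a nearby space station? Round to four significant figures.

From Δt = γΔτ: γ = 79/42.5 = 1.85882.
L = L₀/γ = 181/1.85882 = 97.37 m.

97.37 m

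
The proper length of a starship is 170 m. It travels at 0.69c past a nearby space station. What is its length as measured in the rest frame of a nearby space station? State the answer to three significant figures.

123 m

β² = 0.4761, so γ = 1/√0.5239 = 1.3816.
Length contraction: L = L₀/γ = 170/1.3816 = 123 m.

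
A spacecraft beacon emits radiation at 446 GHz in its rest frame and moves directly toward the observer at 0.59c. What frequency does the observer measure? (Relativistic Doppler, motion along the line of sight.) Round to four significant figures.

878.3 GHz

Relativistic Doppler (source moving toward): f_obs = f_src · √((1+β)/(1−β)).
With β = 0.59: factor = √(1.59/0.41) = 1.9693.
f_obs = 446 × 1.9693 = 878.3 GHz.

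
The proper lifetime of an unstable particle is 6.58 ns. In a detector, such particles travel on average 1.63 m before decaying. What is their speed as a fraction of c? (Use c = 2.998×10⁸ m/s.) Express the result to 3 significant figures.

d = βγcτ ⇒ βγ = d/(cτ) = 1.630 m / (1.972684 m) = 0.82629.
β = (βγ)/√(1+(βγ)²) = 0.82629/√1.682755 = 0.637.

0.637c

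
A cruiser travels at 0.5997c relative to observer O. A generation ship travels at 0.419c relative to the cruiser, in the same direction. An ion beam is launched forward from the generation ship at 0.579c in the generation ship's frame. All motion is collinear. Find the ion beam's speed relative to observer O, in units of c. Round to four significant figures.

0.9468c

Compose velocities in two stages. Stage 1 (into S'): u₁ = (0.579+0.419)/(1+0.579×0.419) = 0.80315.
Stage 2 (into S): u = (0.80315+0.5997)/(1+0.80315×0.5997) = 0.94682, so the speed is 0.9468c.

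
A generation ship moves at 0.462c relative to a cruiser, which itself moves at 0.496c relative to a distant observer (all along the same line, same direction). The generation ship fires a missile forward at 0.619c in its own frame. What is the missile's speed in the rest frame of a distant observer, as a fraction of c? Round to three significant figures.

Apply u = (u'+v)/(1+u'v) twice. Missile in the cruiser frame: (0.619+0.462)/(1+0.619·0.462) = 1.081/1.285978 = 0.84061c.
That velocity, transformed to the rest frame of a distant observer: (0.84061+0.496)/(1+0.84061·0.496) = 1.33661/1.41694256 = 0.94331c.

0.943c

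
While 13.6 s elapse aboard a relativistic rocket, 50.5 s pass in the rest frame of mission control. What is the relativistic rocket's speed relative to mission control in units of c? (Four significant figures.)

γ = Δt/Δτ = 50.5/13.6 = 3.7132.
β = √(1 − 1/γ²) = √(1 − 0.0725276) = √0.9274724 = 0.9631.

0.9631c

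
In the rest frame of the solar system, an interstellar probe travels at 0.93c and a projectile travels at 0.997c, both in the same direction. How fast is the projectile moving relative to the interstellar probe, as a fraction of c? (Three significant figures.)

0.920c

Transform to the interstellar probe's frame: u' = (u − v)/(1 − uv/c²).
u' = (0.997 − 0.93)/(1 − 0.997×0.93) = 0.067/0.07279 = 0.92046.
Speed in the interstellar probe's frame: 0.920c (in the same direction).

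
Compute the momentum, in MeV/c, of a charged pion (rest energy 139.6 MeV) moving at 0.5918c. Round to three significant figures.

102 MeV/c

Lorentz factor: γ = (1 − 0.35022724)^(−1/2) = 1.2406.
Momentum: p = γβ·mc = 1.2406 × 0.5918 × 139.6 MeV/c = 102 MeV/c.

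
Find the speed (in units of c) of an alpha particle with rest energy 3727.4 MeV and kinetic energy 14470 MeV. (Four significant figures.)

γ = 1 + K/(mc²) = 1 + 14470/3727.4 = 4.8821.
β = √(1 − 1/γ²) = √(1 − 0.0419553) = √0.9580447 = 0.9788.

0.9788c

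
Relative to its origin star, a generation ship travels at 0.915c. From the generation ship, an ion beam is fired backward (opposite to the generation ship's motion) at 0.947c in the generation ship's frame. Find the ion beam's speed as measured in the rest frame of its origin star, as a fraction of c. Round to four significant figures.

In units of c, u = (u' + v)/(1 + u'v) with u' = −0.947 and v = 0.915.
Numerator: −0.947 + 0.915 = −0.032. Denominator: 1 + (−0.947)(0.915) = 0.133495.
u = −0.032/0.133495 = −0.23971, so the speed is 0.2397c.

0.2397c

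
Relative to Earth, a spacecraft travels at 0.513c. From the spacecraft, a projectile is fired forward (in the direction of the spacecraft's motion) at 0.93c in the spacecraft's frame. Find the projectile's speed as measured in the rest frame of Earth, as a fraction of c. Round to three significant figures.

0.977c

In units of c, u = (u' + v)/(1 + u'v) with u' = 0.93 and v = 0.513.
Numerator: 0.93 + 0.513 = 1.443. Denominator: 1 + (0.93)(0.513) = 1.47709.
u = 1.443/1.47709 = 0.97692, so the speed is 0.977c.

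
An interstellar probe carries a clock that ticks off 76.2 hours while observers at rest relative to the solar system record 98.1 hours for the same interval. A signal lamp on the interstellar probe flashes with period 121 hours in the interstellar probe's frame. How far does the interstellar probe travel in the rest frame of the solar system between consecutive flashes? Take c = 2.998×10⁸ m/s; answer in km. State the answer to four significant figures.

The time-dilation ratio gives γ = 98.1/76.2 = 1.2874.
β = √(1 − 1/γ²) = 0.6298. Lab-frame period = γτ = 1.2874×121 hours = 155.78 hours. Distance = βc × γτ = 0.6298 × 2.998×10⁸ m/s × 560808 s = 1.0589×10^14 m = 1.059×10^11 km.

1.059×10^11 km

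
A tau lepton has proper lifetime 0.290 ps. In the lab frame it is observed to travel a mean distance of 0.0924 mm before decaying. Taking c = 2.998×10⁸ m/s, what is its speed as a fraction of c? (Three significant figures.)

0.728c

Lab distance = (lab lifetime)·v = γτ·βc, so βγ = d/(cτ) = 9.240×10^-5/(2.998×10⁸ × 2.900×10^-13) = 1.0628.
With βγ = 1.0628: γ² = 1 + (βγ)² = 2.12954, and β = (βγ)/γ = 1.0628/1.45929 = 0.728.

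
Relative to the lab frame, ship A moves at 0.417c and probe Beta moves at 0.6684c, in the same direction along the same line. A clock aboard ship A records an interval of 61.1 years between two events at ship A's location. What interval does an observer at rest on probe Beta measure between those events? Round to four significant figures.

65.19 years

Transform ship A's velocity into probe Beta's frame: (0.417 − 0.6684)/(1 − 0.417·0.6684) = −0.2514/0.7212772, so the relative speed is 0.34855c.
At |u| = 0.34855c, γ = (1 − 0.121487)^(−1/2) = 1.0669.
The clock on ship A records proper time, so probe Beta measures Δt = γΔτ = 1.0669 × 61.1 = 65.19 years.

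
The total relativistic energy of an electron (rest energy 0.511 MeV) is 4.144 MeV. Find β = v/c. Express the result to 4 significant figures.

Total energy E = γmc² gives γ = 4.144/0.511 = 8.1096.
Hence β = √(1 − 1/γ²) = √(1 − 0.0152055) = √0.9847945 = 0.9924.

0.9924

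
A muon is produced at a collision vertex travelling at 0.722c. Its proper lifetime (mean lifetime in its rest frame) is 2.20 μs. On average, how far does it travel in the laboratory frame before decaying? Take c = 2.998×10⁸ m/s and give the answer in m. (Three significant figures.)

688 m

With β = 0.722, γ = 1/√(1 − 0.722²) = 1/√0.478716 = 1.4453.
Lab-frame lifetime: Δt = γτ = 1.4453 × 2.20 μs = 3.1797 μs.
Distance: d = vΔt = 0.722 × 2.998×10⁸ m/s × 3.1797×10^-6 s = 688 m.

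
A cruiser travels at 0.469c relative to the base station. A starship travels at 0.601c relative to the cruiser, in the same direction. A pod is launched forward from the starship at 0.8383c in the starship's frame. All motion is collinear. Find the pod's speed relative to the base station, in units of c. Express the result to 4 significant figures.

0.9843c

Apply u = (u'+v)/(1+u'v) twice. Pod in the cruiser frame: (0.8383+0.601)/(1+0.8383·0.601) = 1.4393/1.5038183 = 0.9571c.
That velocity, transformed to the rest frame of the base station: (0.9571+0.469)/(1+0.9571·0.469) = 1.4261/1.4488799 = 0.98428c.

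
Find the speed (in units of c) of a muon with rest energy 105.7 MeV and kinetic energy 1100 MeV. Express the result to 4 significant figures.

K = (γ−1)mc², so γ = 1 + 1100/105.7 = 11.407.
Then v/c = √(1 − γ⁻²) = √(1 − 0.00768523) = √0.99231477 = 0.9961.

0.9961c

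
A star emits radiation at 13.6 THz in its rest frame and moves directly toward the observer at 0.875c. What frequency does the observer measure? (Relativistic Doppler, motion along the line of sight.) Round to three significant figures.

Relativistic Doppler (source moving toward): f_obs = f_src · √((1+β)/(1−β)).
With β = 0.875: factor = √(1.875/0.125) = 3.873.
f_obs = 13.6 × 3.873 = 52.7 THz.

52.7 THz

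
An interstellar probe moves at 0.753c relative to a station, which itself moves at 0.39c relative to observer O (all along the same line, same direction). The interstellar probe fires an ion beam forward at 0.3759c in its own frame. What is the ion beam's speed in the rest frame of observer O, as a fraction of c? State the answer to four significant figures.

0.9454c

First combine the ion beam and interstellar probe (S''→S'): u₁ = (0.3759 + 0.753)/(1 + 0.3759×0.753) = 1.1289/1.2830527 = 0.87985.
Then combine with the station (S'→S): u = (0.87985 + 0.39)/(1 + 0.87985×0.39) = 1.26985/1.3431415 = 0.94543.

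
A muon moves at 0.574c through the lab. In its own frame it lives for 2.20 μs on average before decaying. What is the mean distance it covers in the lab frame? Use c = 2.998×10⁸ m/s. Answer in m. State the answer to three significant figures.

With β = 0.574, γ = 1/√(1 − 0.574²) = 1/√0.670524 = 1.2212.
Lab-frame lifetime: Δt = γτ = 1.2212 × 2.20 μs = 2.6866 μs.
Distance: d = vΔt = 0.574 × 2.998×10⁸ m/s × 2.6866×10^-6 s = 462 m.

462 m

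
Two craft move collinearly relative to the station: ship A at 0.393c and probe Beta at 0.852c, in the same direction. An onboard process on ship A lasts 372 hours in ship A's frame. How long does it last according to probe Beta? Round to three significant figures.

514 hours

Transform ship A's velocity into probe Beta's frame: (0.393 − 0.852)/(1 − 0.393·0.852) = −0.459/0.665164, so the relative speed is 0.69006c.
γ for this relative speed: γ = 1/√(1 − 0.476183) = 1.3817.
The clock on ship A records proper time, so probe Beta measures Δt = γΔτ = 1.3817 × 372 = 514 hours.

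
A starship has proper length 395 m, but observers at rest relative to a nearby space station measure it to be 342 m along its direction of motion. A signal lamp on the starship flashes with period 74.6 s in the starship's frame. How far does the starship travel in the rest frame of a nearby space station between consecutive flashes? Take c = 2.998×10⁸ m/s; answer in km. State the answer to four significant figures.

Length contraction gives γ = L₀/L = 395/342 = 1.15497.
β = √(1 − 1/γ²) = 0.50035. Lab-frame period = γτ = 1.15497×74.6 s = 86.161 s. Distance = βc × γτ = 0.50035 × 2.998×10⁸ m/s × 86.161 s = 1.2925×10^10 m = 1.292×10^7 km.

1.292×10^7 km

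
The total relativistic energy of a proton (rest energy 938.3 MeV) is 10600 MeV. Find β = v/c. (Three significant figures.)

Total energy E = γmc² gives γ = 10600/938.3 = 11.297.
Hence β = √(1 − 1/γ²) = √(1 − 0.00783563) = √0.99216437 = 0.996.

0.996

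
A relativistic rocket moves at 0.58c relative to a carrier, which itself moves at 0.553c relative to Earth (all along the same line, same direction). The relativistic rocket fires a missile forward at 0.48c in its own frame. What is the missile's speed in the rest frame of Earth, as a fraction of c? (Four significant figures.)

Apply u = (u'+v)/(1+u'v) twice. Missile in the carrier frame: (0.48+0.58)/(1+0.48·0.58) = 1.06/1.2784 = 0.82916c.
That velocity, transformed to the rest frame of Earth: (0.82916+0.553)/(1+0.82916·0.553) = 1.38216/1.45852548 = 0.94764c.

0.9476c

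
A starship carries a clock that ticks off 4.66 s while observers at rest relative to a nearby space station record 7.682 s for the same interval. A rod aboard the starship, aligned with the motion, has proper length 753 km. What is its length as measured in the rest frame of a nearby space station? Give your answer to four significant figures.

456.8 km

γ = Δt/Δτ = 7.682/4.66 = 1.6485.
The rod contracts by the same γ: 753 km / 1.6485 = 456.8 km.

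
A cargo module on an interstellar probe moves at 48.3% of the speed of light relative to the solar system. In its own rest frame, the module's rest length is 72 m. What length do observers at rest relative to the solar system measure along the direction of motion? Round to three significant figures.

With β = 0.483, γ = 1/√(1 − 0.483²) = 1/√0.766711 = 1.142.
Length contraction: L = L₀/γ = 72/1.142 = 63.0 m.

63.0 m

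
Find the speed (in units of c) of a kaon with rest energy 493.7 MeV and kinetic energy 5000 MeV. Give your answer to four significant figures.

0.9960c

γ = 1 + K/(mc²) = 1 + 5000/493.7 = 11.128.
β = √(1 − 1/γ²) = √(1 − 0.00807543) = √0.99192457 = 0.9960.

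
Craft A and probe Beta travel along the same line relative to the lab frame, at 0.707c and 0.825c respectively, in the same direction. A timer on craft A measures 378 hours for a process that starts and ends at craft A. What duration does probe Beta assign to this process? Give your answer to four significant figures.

Transform craft A's velocity into probe Beta's frame: (0.707 − 0.825)/(1 − 0.707·0.825) = −0.118/0.416725, so the relative speed is 0.28316c.
γ for this relative speed: γ = 1/√(1 − 0.0801796) = 1.0427.
Craft A's interval is proper; time dilation gives Δt_B = γΔτ = 1.0427 × 378 hours = 394.1 hours.

394.1 hours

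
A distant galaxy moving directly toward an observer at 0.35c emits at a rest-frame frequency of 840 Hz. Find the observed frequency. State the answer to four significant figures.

1211 Hz

Relativistic Doppler (source moving toward): f_obs = f_src · √((1+β)/(1−β)).
With β = 0.35: factor = √(1.35/0.65) = 1.4412.
f_obs = 840 × 1.4412 = 1211 Hz.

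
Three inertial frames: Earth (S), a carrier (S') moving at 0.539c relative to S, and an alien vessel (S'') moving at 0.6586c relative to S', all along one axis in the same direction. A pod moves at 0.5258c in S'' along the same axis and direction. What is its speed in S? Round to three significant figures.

0.962c

Apply u = (u'+v)/(1+u'v) twice. Pod in the carrier frame: (0.5258+0.6586)/(1+0.5258·0.6586) = 1.1844/1.34629188 = 0.87975c.
That velocity, transformed to the rest frame of Earth: (0.87975+0.539)/(1+0.87975·0.539) = 1.41875/1.47418525 = 0.9624c.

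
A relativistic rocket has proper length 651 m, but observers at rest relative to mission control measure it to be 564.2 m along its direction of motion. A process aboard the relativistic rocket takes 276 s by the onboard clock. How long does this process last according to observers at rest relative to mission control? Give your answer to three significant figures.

318 s

Length contraction gives γ = L₀/L = 651/564.2 = 1.15385.
Δt = γΔτ = 1.15385 × 276 = 318 s.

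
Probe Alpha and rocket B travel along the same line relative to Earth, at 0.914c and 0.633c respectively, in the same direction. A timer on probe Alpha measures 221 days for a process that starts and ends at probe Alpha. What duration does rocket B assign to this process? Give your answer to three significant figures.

Transform probe Alpha's velocity into rocket B's frame: (0.914 − 0.633)/(1 − 0.914·0.633) = 0.281/0.421438, so the relative speed is 0.66676c.
At |u| = 0.66676c, γ = (1 − 0.444569)^(−1/2) = 1.3418.
The clock on probe Alpha records proper time, so rocket B measures Δt = γΔτ = 1.3418 × 221 = 297 days.

297 days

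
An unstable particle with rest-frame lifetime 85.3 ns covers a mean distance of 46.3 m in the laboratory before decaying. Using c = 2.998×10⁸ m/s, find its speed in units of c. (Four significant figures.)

Lab distance = (lab lifetime)·v = γτ·βc, so βγ = d/(cτ) = 46.30/(2.998×10⁸ × 8.530×10^-8) = 1.8105.
With βγ = 1.8105: γ² = 1 + (βγ)² = 4.27791, and β = (βγ)/γ = 1.8105/2.06831 = 0.8754.

0.8754c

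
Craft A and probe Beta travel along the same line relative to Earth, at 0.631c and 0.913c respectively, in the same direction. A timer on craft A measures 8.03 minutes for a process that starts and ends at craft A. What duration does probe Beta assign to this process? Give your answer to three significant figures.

10.8 minutes

The velocity of craft A relative to probe Beta is (0.631 − 0.913)c / (1 − 0.631×0.913) = −0.66526c; relative speed 0.66526c.
At |u| = 0.66526c, γ = (1 − 0.442571)^(−1/2) = 1.3394.
The clock on craft A records proper time, so probe Beta measures Δt = γΔτ = 1.3394 × 8.03 = 10.8 minutes.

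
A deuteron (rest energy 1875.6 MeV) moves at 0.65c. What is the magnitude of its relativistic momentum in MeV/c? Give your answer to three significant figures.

γ = 1/√(1 − β²) = 1/√(1 − 0.4225) = 1/√0.5775 = 1/0.759934 = 1.3159.
Momentum: p = γβ·mc = 1.3159 × 0.65 × 1875.6 MeV/c = 1600 MeV/c.

1600 MeV/c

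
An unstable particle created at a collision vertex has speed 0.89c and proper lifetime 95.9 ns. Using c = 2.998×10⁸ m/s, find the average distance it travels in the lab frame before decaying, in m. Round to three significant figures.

56.1 m

γ = 1/√(1 − β²) = 1/√(1 − 0.7921) = 1/√0.2079 = 1/0.455961 = 2.1932.
Lab-frame lifetime: Δt = γτ = 2.1932 × 95.9 ns = 210.33 ns.
Distance: d = vΔt = 0.89 × 2.998×10⁸ m/s × 2.1033×10^-7 s = 56.1 m.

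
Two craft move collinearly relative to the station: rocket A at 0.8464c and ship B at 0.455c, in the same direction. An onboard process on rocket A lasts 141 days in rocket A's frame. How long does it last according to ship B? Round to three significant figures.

183 days

Transform rocket A's velocity into ship B's frame: (0.8464 − 0.455)/(1 − 0.8464·0.455) = 0.3914/0.614888, so the relative speed is 0.63654c.
At |u| = 0.63654c, γ = (1 − 0.405183)^(−1/2) = 1.2966.
Rocket A's interval is proper; time dilation gives Δt_B = γΔτ = 1.2966 × 141 days = 183 days.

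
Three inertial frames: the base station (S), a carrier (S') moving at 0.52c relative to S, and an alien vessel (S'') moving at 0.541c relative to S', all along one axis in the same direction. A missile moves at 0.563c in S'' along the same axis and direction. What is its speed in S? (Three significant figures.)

Apply u = (u'+v)/(1+u'v) twice. Missile in the carrier frame: (0.563+0.541)/(1+0.563·0.541) = 1.104/1.304583 = 0.84625c.
That velocity, transformed to the rest frame of the base station: (0.84625+0.52)/(1+0.84625·0.52) = 1.36625/1.44005 = 0.94875c.

0.949c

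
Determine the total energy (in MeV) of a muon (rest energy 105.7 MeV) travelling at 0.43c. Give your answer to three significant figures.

With β = 0.43, γ = 1/√(1 − 0.43²) = 1/√0.8151 = 1.1076.
Total energy: E = γmc² = 1.1076 × 105.7 MeV = 117 MeV.

117 MeV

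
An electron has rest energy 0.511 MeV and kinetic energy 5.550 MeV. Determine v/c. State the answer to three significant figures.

0.996

γ = 1 + K/(mc²) = 1 + 5.550/0.511 = 11.861.
β = √(1 − 1/γ²) = √(1 − 0.00710816) = √0.99289184 = 0.996.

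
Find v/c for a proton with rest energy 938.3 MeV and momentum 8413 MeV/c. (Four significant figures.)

0.9938

βγ = pc/(mc²) = 8413/938.3 = 8.9662.
Since γ² = 1 + (βγ)² = 81.3927, γ = √81.3927 = 9.02179, and β = (βγ)/γ = 8.9662/9.02179 = 0.9938.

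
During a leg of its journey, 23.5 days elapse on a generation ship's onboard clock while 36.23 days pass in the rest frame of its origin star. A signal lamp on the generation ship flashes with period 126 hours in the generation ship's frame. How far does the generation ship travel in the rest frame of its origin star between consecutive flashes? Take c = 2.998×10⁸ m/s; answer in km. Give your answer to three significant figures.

γ = Δt/Δτ = 36.23/23.5 = 1.5417.
β = √(1 − 1/γ²) = 0.7611. Lab-frame period = γτ = 1.5417×126 hours = 194.25 hours. Distance = βc × γτ = 0.7611 × 2.998×10⁸ m/s × 699300 s = 1.5956×10^14 m = 1.60×10^11 km.

1.60×10^11 km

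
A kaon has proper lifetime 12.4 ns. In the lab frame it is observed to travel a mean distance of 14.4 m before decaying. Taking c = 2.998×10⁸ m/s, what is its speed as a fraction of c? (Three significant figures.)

0.968c

Lab distance = (lab lifetime)·v = γτ·βc, so βγ = d/(cτ) = 14.40/(2.998×10⁸ × 1.240×10^-8) = 3.8736.
With βγ = 3.8736: γ² = 1 + (βγ)² = 16.0048, and β = (βγ)/γ = 3.8736/4.0006 = 0.968.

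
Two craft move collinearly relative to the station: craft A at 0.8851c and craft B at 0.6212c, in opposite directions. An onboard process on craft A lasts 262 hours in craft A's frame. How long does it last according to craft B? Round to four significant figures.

1113 hours

Speed of craft A in craft B's frame: u = (v_A + v_B)/(1 + v_A v_B/c²) = (0.8851 + 0.6212)/(1 + 0.8851×0.6212) = 1.5063/1.54982412 = 0.97192; |u| = 0.97192c.
γ for this relative speed: γ = 1/√(1 − 0.944628) = 4.2497.
Craft A's interval is proper; time dilation gives Δt_B = γΔτ = 4.2497 × 262 hours = 1113 hours.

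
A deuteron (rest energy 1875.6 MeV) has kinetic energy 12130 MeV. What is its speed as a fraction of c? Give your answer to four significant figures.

0.9910c

K = (γ−1)mc², so γ = 1 + 12130/1875.6 = 7.4673.
Then v/c = √(1 − γ⁻²) = √(1 − 0.0179338) = √0.9820662 = 0.9910.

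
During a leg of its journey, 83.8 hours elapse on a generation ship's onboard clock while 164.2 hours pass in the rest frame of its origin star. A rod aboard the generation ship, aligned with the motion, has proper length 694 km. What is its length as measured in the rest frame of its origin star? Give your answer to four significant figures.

γ = Δt/Δτ = 164.2/83.8 = 1.95943.
L = L₀/γ = 694/1.95943 = 354.2 km.

354.2 km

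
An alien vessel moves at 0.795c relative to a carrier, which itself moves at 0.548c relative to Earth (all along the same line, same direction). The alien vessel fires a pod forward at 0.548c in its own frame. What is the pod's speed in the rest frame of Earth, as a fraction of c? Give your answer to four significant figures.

0.9807c

Apply u = (u'+v)/(1+u'v) twice. Pod in the carrier frame: (0.548+0.795)/(1+0.548·0.795) = 1.343/1.43566 = 0.93546c.
That velocity, transformed to the rest frame of Earth: (0.93546+0.548)/(1+0.93546·0.548) = 1.48346/1.51263208 = 0.98071c.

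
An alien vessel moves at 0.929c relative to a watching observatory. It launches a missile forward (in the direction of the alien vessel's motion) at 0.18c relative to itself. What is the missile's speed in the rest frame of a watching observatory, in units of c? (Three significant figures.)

0.950c

In units of c, u = (u' + v)/(1 + u'v) with u' = 0.18 and v = 0.929.
Numerator: 0.18 + 0.929 = 1.109. Denominator: 1 + (0.18)(0.929) = 1.16722.
u = 1.109/1.16722 = 0.95012, so the speed is 0.950c.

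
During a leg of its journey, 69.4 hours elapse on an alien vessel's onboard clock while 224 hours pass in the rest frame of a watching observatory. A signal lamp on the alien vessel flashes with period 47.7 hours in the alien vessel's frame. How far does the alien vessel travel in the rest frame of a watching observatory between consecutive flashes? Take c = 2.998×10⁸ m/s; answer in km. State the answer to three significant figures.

1.58×10^11 km

γ = Δt/Δτ = 224/69.4 = 3.22767.
β = √(1 − 1/γ²) = 0.95079. Lab-frame period = γτ = 3.22767×47.7 hours = 153.96 hours. Distance = βc × γτ = 0.95079 × 2.998×10⁸ m/s × 554256 s = 1.5799×10^14 m = 1.58×10^11 km.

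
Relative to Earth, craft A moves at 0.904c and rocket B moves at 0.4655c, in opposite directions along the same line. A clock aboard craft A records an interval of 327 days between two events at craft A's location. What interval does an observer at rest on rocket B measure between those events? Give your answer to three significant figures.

Transform craft A's velocity into rocket B's frame: (0.904 + 0.4655)/(1 + 0.904·0.4655) = 1.3695/1.420812, so the relative speed is 0.96389c.
γ for this relative speed: γ = 1/√(1 − 0.929084) = 3.7552.
The clock on craft A records proper time, so rocket B measures Δt = γΔτ = 3.7552 × 327 = 1230 days.

1230 days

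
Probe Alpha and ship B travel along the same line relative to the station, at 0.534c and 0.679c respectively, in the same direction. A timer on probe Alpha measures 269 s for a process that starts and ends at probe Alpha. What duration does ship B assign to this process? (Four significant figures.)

Transform probe Alpha's velocity into ship B's frame: (0.534 − 0.679)/(1 − 0.534·0.679) = −0.145/0.637414, so the relative speed is 0.22748c.
At |u| = 0.22748c, γ = (1 − 0.0517472)^(−1/2) = 1.0269.
Probe Alpha's interval is proper; time dilation gives Δt_B = γΔτ = 1.0269 × 269 s = 276.2 s.

276.2 s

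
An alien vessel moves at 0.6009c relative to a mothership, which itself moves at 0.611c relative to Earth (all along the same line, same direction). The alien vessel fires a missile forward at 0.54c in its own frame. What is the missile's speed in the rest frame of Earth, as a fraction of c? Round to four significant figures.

0.9647c

First combine the missile and alien vessel (S''→S'): u₁ = (0.54 + 0.6009)/(1 + 0.54×0.6009) = 1.1409/1.324486 = 0.86139.
Then combine with the mothership (S'→S): u = (0.86139 + 0.611)/(1 + 0.86139×0.611) = 1.47239/1.52630929 = 0.96467.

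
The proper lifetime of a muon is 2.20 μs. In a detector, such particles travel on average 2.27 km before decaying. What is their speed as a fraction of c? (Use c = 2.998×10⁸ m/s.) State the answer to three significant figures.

Let x = d/(cτ) = 2270 m / (2.998×10⁸ m/s × 2.200×10^-6 s) = 3.4417. Since d = βγcτ, x = βγ = β/√(1−β²).
Solving: β² = x²/(1+x²) = 11.8453/12.8453 = 0.922151, so β = 0.960.

0.960c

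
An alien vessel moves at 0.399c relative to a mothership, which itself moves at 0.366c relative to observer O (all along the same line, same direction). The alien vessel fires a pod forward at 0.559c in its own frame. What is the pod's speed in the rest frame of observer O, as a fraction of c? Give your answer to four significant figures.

Apply u = (u'+v)/(1+u'v) twice. Pod in the mothership frame: (0.559+0.399)/(1+0.559·0.399) = 0.958/1.223041 = 0.78329c.
That velocity, transformed to the rest frame of observer O: (0.78329+0.366)/(1+0.78329·0.366) = 1.14929/1.28668414 = 0.89322c.

0.8932c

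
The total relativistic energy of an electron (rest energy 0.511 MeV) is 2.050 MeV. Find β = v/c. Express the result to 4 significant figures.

0.9684

γ = E/(mc²) = 2.050/0.511 = 4.0117.
β = √(1 − 1/γ²) = √(1 − 0.062136) = √0.937864 = 0.9684.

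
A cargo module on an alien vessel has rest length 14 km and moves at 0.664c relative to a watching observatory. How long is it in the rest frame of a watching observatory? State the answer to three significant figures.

With β = 0.664, γ = 1/√(1 − 0.664²) = 1/√0.559104 = 1.3374.
Length contraction: L = L₀/γ = 14/1.3374 = 10.5 km.

10.5 km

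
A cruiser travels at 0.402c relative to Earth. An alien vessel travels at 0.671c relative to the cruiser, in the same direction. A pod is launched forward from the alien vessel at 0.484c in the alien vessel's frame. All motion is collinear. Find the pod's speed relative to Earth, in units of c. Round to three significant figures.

Compose velocities in two stages. Stage 1 (into S'): u₁ = (0.484+0.671)/(1+0.484×0.671) = 0.87185.
Stage 2 (into S): u = (0.87185+0.402)/(1+0.87185×0.402) = 0.94325, so the speed is 0.943c.

0.943c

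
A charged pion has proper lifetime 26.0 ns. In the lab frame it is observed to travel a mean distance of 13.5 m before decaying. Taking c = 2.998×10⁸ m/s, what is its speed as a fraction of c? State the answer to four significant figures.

0.8660c

d = βγcτ ⇒ βγ = d/(cτ) = 13.50 m / (7.7948 m) = 1.7319.
β = (βγ)/√(1+(βγ)²) = 1.7319/√3.99948 = 0.8660.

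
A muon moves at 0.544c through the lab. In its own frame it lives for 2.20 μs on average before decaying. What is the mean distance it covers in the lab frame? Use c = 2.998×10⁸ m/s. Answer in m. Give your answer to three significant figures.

With β = 0.544, γ = 1/√(1 − 0.544²) = 1/√0.704064 = 1.1918.
Lab-frame lifetime: Δt = γτ = 1.1918 × 2.20 μs = 2.622 μs.
Distance: d = vΔt = 0.544 × 2.998×10⁸ m/s × 2.6220×10^-6 s = 428 m.

428 m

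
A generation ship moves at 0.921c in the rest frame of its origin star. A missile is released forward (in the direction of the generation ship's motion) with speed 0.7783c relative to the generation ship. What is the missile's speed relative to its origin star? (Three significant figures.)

0.990c

In units of c, u = (u' + v)/(1 + u'v) with u' = 0.7783 and v = 0.921.
Numerator: 0.7783 + 0.921 = 1.6993. Denominator: 1 + (0.7783)(0.921) = 1.7168143.
u = 1.6993/1.7168143 = 0.9898, so the speed is 0.990c.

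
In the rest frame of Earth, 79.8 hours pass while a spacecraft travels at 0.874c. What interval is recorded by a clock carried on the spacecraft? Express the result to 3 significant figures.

38.8 hours

With β = 0.874, γ = 1/√(1 − 0.874²) = 1/√0.236124 = 2.0579.
The moving clock records proper time: Δτ = Δt/γ = 79.8/2.0579 = 38.8 hours.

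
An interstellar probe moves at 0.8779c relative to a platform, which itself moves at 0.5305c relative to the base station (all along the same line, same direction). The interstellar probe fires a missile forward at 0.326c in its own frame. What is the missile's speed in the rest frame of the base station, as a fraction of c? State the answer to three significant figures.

Apply u = (u'+v)/(1+u'v) twice. Missile in the platform frame: (0.326+0.8779)/(1+0.326·0.8779) = 1.2039/1.2861954 = 0.93602c.
That velocity, transformed to the rest frame of the base station: (0.93602+0.5305)/(1+0.93602·0.5305) = 1.46652/1.49655861 = 0.97993c.

0.980c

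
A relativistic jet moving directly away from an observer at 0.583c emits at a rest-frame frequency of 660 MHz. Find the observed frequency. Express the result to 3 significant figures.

339 MHz

Relativistic Doppler (source moving away): f_obs = f_src · √((1−β)/(1+β)).
With β = 0.583: factor = √(0.417/1.583) = 0.51325.
f_obs = 660 × 0.51325 = 339 MHz.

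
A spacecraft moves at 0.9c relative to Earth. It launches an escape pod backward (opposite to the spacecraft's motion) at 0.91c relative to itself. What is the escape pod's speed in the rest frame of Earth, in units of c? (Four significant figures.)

0.05525c

Relativistic velocity addition: u = (u' + v)/(1 + u'v/c²), with u' = −0.91c and v = 0.9c.
Numerator: −0.91 + 0.9 = −0.01. Denominator: 1 + (−0.91)(0.9) = 0.181.
u = −0.01/0.181 = −0.055249, so the speed is 0.05525c.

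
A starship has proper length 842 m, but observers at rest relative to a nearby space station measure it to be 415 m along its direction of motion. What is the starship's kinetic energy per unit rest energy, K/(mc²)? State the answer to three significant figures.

1.03

From L = L₀/γ: γ = 842/415 = 2.02892.
K/(mc²) = γ − 1 = 2.02892 − 1 = 1.03.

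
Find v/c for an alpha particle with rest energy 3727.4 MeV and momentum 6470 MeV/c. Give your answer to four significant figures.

0.8665

pc/(mc²) = 6470/3727.4 = 1.7358 = βγ = β/√(1−β²).
So β² = x²/(1 + x²) with x = 1.7358: x² = 3.013, β² = 3.013/4.013 = 0.75081, β = 0.8665.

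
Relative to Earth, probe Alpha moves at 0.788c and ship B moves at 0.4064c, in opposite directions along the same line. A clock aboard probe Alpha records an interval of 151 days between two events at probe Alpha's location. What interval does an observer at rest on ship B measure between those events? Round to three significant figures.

Speed of probe Alpha in ship B's frame: u = (v_A + v_B)/(1 + v_A v_B/c²) = (0.788 + 0.4064)/(1 + 0.788×0.4064) = 1.1944/1.3202432 = 0.90468; |u| = 0.90468c.
γ for this relative speed: γ = 1/√(1 − 0.818446) = 2.3469.
The clock on probe Alpha records proper time, so ship B measures Δt = γΔτ = 2.3469 × 151 = 354 days.

354 days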